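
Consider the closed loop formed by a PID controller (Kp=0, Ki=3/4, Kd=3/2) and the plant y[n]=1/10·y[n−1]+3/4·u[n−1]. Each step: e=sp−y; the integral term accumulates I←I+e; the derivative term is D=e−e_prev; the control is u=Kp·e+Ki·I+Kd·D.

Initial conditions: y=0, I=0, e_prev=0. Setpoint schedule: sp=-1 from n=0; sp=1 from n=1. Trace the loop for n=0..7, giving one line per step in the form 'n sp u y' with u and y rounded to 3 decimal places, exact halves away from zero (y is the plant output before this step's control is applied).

0 -1 -2.250 0.000
1 1 6.797 -1.688
2 1 -11.606 4.929
3 1 24.938 -8.211
4 1 -46.575 17.882
5 1 94.710 -33.143
6 1 -183.158 67.719
7 1 364.304 -130.597

(exact arithmetic carried between steps; '≈' marks a value shown rounded to 6 d.p. or computed from one; I and e_prev carry over from the previous line; the table rounds u and y to 3 d.p., halves away from zero)
n=0: y=0, sp=-1, e=sp−y=-1; I=-1, D=e−e_prev=-1; u=0·(-1)+3/4·(-1)+3/2·(-1)=-2.25; next y=1/10·0+3/4·(-2.25)=-1.6875
n=1: y=-1.6875, sp=1, e=sp−y=2.6875; I=1.6875, D=e−e_prev=3.6875; u=0·2.6875+3/4·1.6875+3/2·3.6875=6.796875; next y=1/10·(-1.6875)+3/4·6.796875≈4.928906
n=2: y≈4.928906, sp=1, e=sp−y≈-3.928906; I≈-2.241406, D=e−e_prev≈-6.616406; u=0·(-3.928906)+3/4·(-2.241406)+3/2·(-6.616406)≈-11.605664; next y=1/10·4.928906+3/4·(-11.605664)≈-8.211357
n=3: y≈-8.211357, sp=1, e=sp−y≈9.211357; I≈6.969951, D=e−e_prev≈13.140264; u=0·9.211357+3/4·6.969951+3/2·13.140264≈24.937859; next y=1/10·(-8.211357)+3/4·24.937859≈17.882258
n=4: y≈17.882258, sp=1, e=sp−y≈-16.882258; I≈-9.912307, D=e−e_prev≈-26.093616; u=0·(-16.882258)+3/4·(-9.912307)+3/2·(-26.093616)≈-46.574654; next y=1/10·17.882258+3/4·(-46.574654)≈-33.142765
n=5: y≈-33.142765, sp=1, e=sp−y≈34.142765; I≈24.230458, D=e−e_prev≈51.025023; u=0·34.142765+3/4·24.230458+3/2·51.025023≈94.710378; next y=1/10·(-33.142765)+3/4·94.710378≈67.718507
n=6: y≈67.718507, sp=1, e=sp−y≈-66.718507; I≈-42.488049, D=e−e_prev≈-100.861272; u=0·(-66.718507)+3/4·(-42.488049)+3/2·(-100.861272)≈-183.157945; next y=1/10·67.718507+3/4·(-183.157945)≈-130.596608
n=7: y≈-130.596608, sp=1, e=sp−y≈131.596608; I≈89.108558, D=e−e_prev≈198.315115; u=0·131.596608+3/4·89.108558+3/2·198.315115≈364.304091; next y=1/10·(-130.596608)+3/4·364.304091≈260.168408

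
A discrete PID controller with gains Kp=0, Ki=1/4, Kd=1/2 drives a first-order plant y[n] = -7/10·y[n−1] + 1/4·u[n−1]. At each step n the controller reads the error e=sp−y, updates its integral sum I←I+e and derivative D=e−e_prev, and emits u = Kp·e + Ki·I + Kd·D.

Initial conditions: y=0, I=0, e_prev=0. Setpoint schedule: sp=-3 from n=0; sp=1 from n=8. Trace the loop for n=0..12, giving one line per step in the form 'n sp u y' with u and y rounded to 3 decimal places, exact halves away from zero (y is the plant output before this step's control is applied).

(exact arithmetic carried between steps; '≈' marks a value shown rounded to 6 d.p. or computed from one; I and e_prev carry over from the previous line; the table rounds u and y to 3 d.p., halves away from zero)
n=0: y=0, sp=-3, e=sp−y=-3; I=-3, D=e−e_prev=-3; u=0·(-3)+1/4·(-3)+1/2·(-3)=-2.25; next y=-7/10·0+1/4·(-2.25)=-0.5625
n=1: y=-0.5625, sp=-3, e=sp−y=-2.4375; I=-5.4375, D=e−e_prev=0.5625; u=0·(-2.4375)+1/4·(-5.4375)+1/2·0.5625=-1.078125; next y=-7/10·(-0.5625)+1/4·(-1.078125)≈0.124219
n=2: y≈0.124219, sp=-3, e=sp−y≈-3.124219; I≈-8.561719, D=e−e_prev≈-0.686719; u=0·(-3.124219)+1/4·(-8.561719)+1/2·(-0.686719)≈-2.483789; next y=-7/10·0.124219+1/4·(-2.483789)≈-0.707900
n=3: y≈-0.707900, sp=-3, e=sp−y≈-2.292100; I≈-10.853818, D=e−e_prev≈0.832119; u=0·(-2.292100)+1/4·(-10.853818)+1/2·0.832119≈-2.297395; next y=-7/10·(-0.707900)+1/4·(-2.297395)≈-0.078818
n=4: y≈-0.078818, sp=-3, e=sp−y≈-2.921182; I≈-13.775000, D=e−e_prev≈-0.629082; u=0·(-2.921182)+1/4·(-13.775000)+1/2·(-0.629082)≈-3.758291; next y=-7/10·(-0.078818)+1/4·(-3.758291)≈-0.884400
n=5: y≈-0.884400, sp=-3, e=sp−y≈-2.115600; I≈-15.890600, D=e−e_prev≈0.805581; u=0·(-2.115600)+1/4·(-15.890600)+1/2·0.805581≈-3.569859; next y=-7/10·(-0.884400)+1/4·(-3.569859)≈-0.273385
n=6: y≈-0.273385, sp=-3, e=sp−y≈-2.726615; I≈-18.617215, D=e−e_prev≈-0.611015; u=0·(-2.726615)+1/4·(-18.617215)+1/2·(-0.611015)≈-4.959811; next y=-7/10·(-0.273385)+1/4·(-4.959811)≈-1.048583
n=7: y≈-1.048583, sp=-3, e=sp−y≈-1.951417; I≈-20.568632, D=e−e_prev≈0.775198; u=0·(-1.951417)+1/4·(-20.568632)+1/2·0.775198≈-4.754559; next y=-7/10·(-1.048583)+1/4·(-4.754559)≈-0.454631
n=8: y≈-0.454631, sp=1, e=sp−y≈1.454631; I≈-19.114000, D=e−e_prev≈3.406048; u=0·1.454631+1/4·(-19.114000)+1/2·3.406048≈-3.075476; next y=-7/10·(-0.454631)+1/4·(-3.075476)≈-0.450627
n=9: y≈-0.450627, sp=1, e=sp−y≈1.450627; I≈-17.663373, D=e−e_prev≈-0.004004; u=0·1.450627+1/4·(-17.663373)+1/2·(-0.004004)≈-4.417846; next y=-7/10·(-0.450627)+1/4·(-4.417846)≈-0.789022
n=10: y≈-0.789022, sp=1, e=sp−y≈1.789022; I≈-15.874351, D=e−e_prev≈0.338395; u=0·1.789022+1/4·(-15.874351)+1/2·0.338395≈-3.799390; next y=-7/10·(-0.789022)+1/4·(-3.799390)≈-0.397532
n=11: y≈-0.397532, sp=1, e=sp−y≈1.397532; I≈-14.476819, D=e−e_prev≈-0.391491; u=0·1.397532+1/4·(-14.476819)+1/2·(-0.391491)≈-3.814950; next y=-7/10·(-0.397532)+1/4·(-3.814950)≈-0.675465
n=12: y≈-0.675465, sp=1, e=sp−y≈1.675465; I≈-12.801354, D=e−e_prev≈0.277933; u=0·1.675465+1/4·(-12.801354)+1/2·0.277933≈-3.061372; next y=-7/10·(-0.675465)+1/4·(-3.061372)≈-0.292517

0 -3 -2.250 0.000
1 -3 -1.078 -0.563
2 -3 -2.484 0.124
3 -3 -2.297 -0.708
4 -3 -3.758 -0.079
5 -3 -3.570 -0.884
6 -3 -4.960 -0.273
7 -3 -4.755 -1.049
8 1 -3.075 -0.455
9 1 -4.418 -0.451
10 1 -3.799 -0.789
11 1 -3.815 -0.398
12 1 -3.061 -0.675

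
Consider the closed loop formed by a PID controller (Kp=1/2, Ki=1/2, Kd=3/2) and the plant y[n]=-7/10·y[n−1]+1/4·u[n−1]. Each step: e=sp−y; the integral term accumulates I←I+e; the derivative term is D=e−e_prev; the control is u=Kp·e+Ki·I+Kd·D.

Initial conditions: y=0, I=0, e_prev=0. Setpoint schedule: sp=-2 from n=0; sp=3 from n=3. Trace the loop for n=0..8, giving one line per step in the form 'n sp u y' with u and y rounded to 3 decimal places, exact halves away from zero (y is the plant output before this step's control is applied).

0 -2 -5.000 0.000
1 -2 0.125 -1.250
2 -2 -7.516 0.906
3 3 15.314 -2.513
4 3 -14.811 5.588
5 3 29.052 -7.614
6 3 -35.963 12.593
7 3 65.549 -17.806
8 3 -86.289 28.851

(exact arithmetic carried between steps; '≈' marks a value shown rounded to 6 d.p. or computed from one; I and e_prev carry over from the previous line; the table rounds u and y to 3 d.p., halves away from zero)
n=0: y=0, sp=-2, e=sp−y=-2; I=-2, D=e−e_prev=-2; u=1/2·(-2)+1/2·(-2)+3/2·(-2)=-5; next y=-7/10·0+1/4·(-5)=-1.25
n=1: y=-1.25, sp=-2, e=sp−y=-0.75; I=-2.75, D=e−e_prev=1.25; u=1/2·(-0.75)+1/2·(-2.75)+3/2·1.25=0.125; next y=-7/10·(-1.25)+1/4·0.125=0.90625
n=2: y=0.90625, sp=-2, e=sp−y=-2.90625; I=-5.65625, D=e−e_prev=-2.15625; u=1/2·(-2.90625)+1/2·(-5.65625)+3/2·(-2.15625)=-7.515625; next y=-7/10·0.90625+1/4·(-7.515625)≈-2.513281
n=3: y≈-2.513281, sp=3, e=sp−y≈5.513281; I≈-0.142969, D=e−e_prev≈8.419531; u=1/2·5.513281+1/2·(-0.142969)+3/2·8.419531≈15.314453; next y=-7/10·(-2.513281)+1/4·15.314453≈5.587910
n=4: y≈5.587910, sp=3, e=sp−y≈-2.587910; I≈-2.730879, D=e−e_prev≈-8.101191; u=1/2·(-2.587910)+1/2·(-2.730879)+3/2·(-8.101191)≈-14.811182; next y=-7/10·5.587910+1/4·(-14.811182)≈-7.614333
n=5: y≈-7.614333, sp=3, e=sp−y≈10.614333; I≈7.883454, D=e−e_prev≈13.202243; u=1/2·10.614333+1/2·7.883454+3/2·13.202243≈29.052257; next y=-7/10·(-7.614333)+1/4·29.052257≈12.593097
n=6: y≈12.593097, sp=3, e=sp−y≈-9.593097; I≈-1.709643, D=e−e_prev≈-20.207430; u=1/2·(-9.593097)+1/2·(-1.709643)+3/2·(-20.207430)≈-35.962515; next y=-7/10·12.593097+1/4·(-35.962515)≈-17.805797
n=7: y≈-17.805797, sp=3, e=sp−y≈20.805797; I≈19.096153, D=e−e_prev≈30.398894; u=1/2·20.805797+1/2·19.096153+3/2·30.398894≈65.549315; next y=-7/10·(-17.805797)+1/4·65.549315≈28.851386
n=8: y≈28.851386, sp=3, e=sp−y≈-25.851386; I≈-6.755233, D=e−e_prev≈-46.657183; u=1/2·(-25.851386)+1/2·(-6.755233)+3/2·(-46.657183)≈-86.289084; next y=-7/10·28.851386+1/4·(-86.289084)≈-41.768242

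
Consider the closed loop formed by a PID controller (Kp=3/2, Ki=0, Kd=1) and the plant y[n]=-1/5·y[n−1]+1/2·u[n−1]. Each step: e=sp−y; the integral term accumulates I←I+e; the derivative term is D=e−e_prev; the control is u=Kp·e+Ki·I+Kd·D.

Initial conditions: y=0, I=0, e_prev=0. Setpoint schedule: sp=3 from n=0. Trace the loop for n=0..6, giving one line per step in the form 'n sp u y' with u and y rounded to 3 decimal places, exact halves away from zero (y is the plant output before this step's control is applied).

(exact arithmetic carried between steps; '≈' marks a value shown rounded to 6 d.p. or computed from one; I and e_prev carry over from the previous line; the table rounds u and y to 3 d.p., halves away from zero)
n=0: y=0, sp=3, e=sp−y=3; I=3, D=e−e_prev=3; u=3/2·3+0·3+1·3=7.5; next y=-1/5·0+1/2·7.5=3.75
n=1: y=3.75, sp=3, e=sp−y=-0.75; I=2.25, D=e−e_prev=-3.75; u=3/2·(-0.75)+0·2.25+1·(-3.75)=-4.875; next y=-1/5·3.75+1/2·(-4.875)=-3.1875
n=2: y=-3.1875, sp=3, e=sp−y=6.1875; I=8.4375, D=e−e_prev=6.9375; u=3/2·6.1875+0·8.4375+1·6.9375=16.21875; next y=-1/5·(-3.1875)+1/2·16.21875=8.746875
n=3: y=8.746875, sp=3, e=sp−y=-5.746875; I=2.690625, D=e−e_prev=-11.934375; u=3/2·(-5.746875)+0·2.690625+1·(-11.934375)≈-20.554688; next y=-1/5·8.746875+1/2·(-20.554688)≈-12.026719
n=4: y≈-12.026719, sp=3, e=sp−y≈15.026719; I≈17.717344, D=e−e_prev≈20.773594; u=3/2·15.026719+0·17.717344+1·20.773594≈43.313672; next y=-1/5·(-12.026719)+1/2·43.313672≈24.062180
n=5: y≈24.062180, sp=3, e=sp−y≈-21.062180; I≈-3.344836, D=e−e_prev≈-36.088898; u=3/2·(-21.062180)+0·(-3.344836)+1·(-36.088898)≈-67.682168; next y=-1/5·24.062180+1/2·(-67.682168)≈-38.653520
n=6: y≈-38.653520, sp=3, e=sp−y≈41.653520; I≈38.308684, D=e−e_prev≈62.715700; u=3/2·41.653520+0·38.308684+1·62.715700≈125.195979; next y=-1/5·(-38.653520)+1/2·125.195979≈70.328694

0 3 7.500 0.000
1 3 -4.875 3.750
2 3 16.219 -3.188
3 3 -20.555 8.747
4 3 43.314 -12.027
5 3 -67.682 24.062
6 3 125.196 -38.654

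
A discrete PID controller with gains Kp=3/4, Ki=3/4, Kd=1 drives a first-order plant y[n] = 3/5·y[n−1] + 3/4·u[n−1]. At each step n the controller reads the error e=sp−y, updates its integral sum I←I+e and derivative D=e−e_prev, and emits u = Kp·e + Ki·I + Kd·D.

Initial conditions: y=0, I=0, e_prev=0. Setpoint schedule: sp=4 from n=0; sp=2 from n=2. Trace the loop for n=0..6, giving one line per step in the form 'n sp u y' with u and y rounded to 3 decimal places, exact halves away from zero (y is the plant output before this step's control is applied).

(exact arithmetic carried between steps; '≈' marks a value shown rounded to 6 d.p. or computed from one; I and e_prev carry over from the previous line; the table rounds u and y to 3 d.p., halves away from zero)
n=0: y=0, sp=4, e=sp−y=4; I=4, D=e−e_prev=4; u=3/4·4+3/4·4+1·4=10; next y=3/5·0+3/4·10=7.5
n=1: y=7.5, sp=4, e=sp−y=-3.5; I=0.5, D=e−e_prev=-7.5; u=3/4·(-3.5)+3/4·0.5+1·(-7.5)=-9.75; next y=3/5·7.5+3/4·(-9.75)=-2.8125
n=2: y=-2.8125, sp=2, e=sp−y=4.8125; I=5.3125, D=e−e_prev=8.3125; u=3/4·4.8125+3/4·5.3125+1·8.3125=15.90625; next y=3/5·(-2.8125)+3/4·15.90625≈10.242188
n=3: y≈10.242188, sp=2, e=sp−y≈-8.242188; I≈-2.929688, D=e−e_prev≈-13.054688; u=3/4·(-8.242188)+3/4·(-2.929688)+1·(-13.054688)≈-21.433594; next y=3/5·10.242188+3/4·(-21.433594)≈-9.929883
n=4: y≈-9.929883, sp=2, e=sp−y≈11.929883; I≈9.000195, D=e−e_prev≈20.172070; u=3/4·11.929883+3/4·9.000195+1·20.172070≈35.869629; next y=3/5·(-9.929883)+3/4·35.869629≈20.944292
n=5: y≈20.944292, sp=2, e=sp−y≈-18.944292; I≈-9.944097, D=e−e_prev≈-30.874175; u=3/4·(-18.944292)+3/4·(-9.944097)+1·(-30.874175)≈-52.540466; next y=3/5·20.944292+3/4·(-52.540466)≈-26.838775
n=6: y≈-26.838775, sp=2, e=sp−y≈28.838775; I≈18.894678, D=e−e_prev≈47.783067; u=3/4·28.838775+3/4·18.894678+1·47.783067≈83.583156; next y=3/5·(-26.838775)+3/4·83.583156≈46.584102

0 4 10.000 0.000
1 4 -9.750 7.500
2 2 15.906 -2.813
3 2 -21.434 10.242
4 2 35.870 -9.930
5 2 -52.540 20.944
6 2 83.583 -26.839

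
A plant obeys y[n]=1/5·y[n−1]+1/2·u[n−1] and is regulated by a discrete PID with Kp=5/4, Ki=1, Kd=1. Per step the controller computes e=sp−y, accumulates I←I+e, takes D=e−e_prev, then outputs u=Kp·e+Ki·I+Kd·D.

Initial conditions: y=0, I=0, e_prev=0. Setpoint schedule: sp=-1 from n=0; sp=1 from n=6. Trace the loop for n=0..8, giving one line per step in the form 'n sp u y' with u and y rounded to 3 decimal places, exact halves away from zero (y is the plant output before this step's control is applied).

0 -1 -3.250 0.000
1 -1 2.031 -1.625
2 -1 -6.495 0.691
3 -1 6.480 -3.109
4 -1 -13.824 2.618
5 -1 17.556 -6.388
6 1 -24.701 7.500
7 1 40.327 -10.850
8 1 -59.916 17.994

(exact arithmetic carried between steps; '≈' marks a value shown rounded to 6 d.p. or computed from one; I and e_prev carry over from the previous line; the table rounds u and y to 3 d.p., halves away from zero)
n=0: y=0, sp=-1, e=sp−y=-1; I=-1, D=e−e_prev=-1; u=5/4·(-1)+1·(-1)+1·(-1)=-3.25; next y=1/5·0+1/2·(-3.25)=-1.625
n=1: y=-1.625, sp=-1, e=sp−y=0.625; I=-0.375, D=e−e_prev=1.625; u=5/4·0.625+1·(-0.375)+1·1.625=2.03125; next y=1/5·(-1.625)+1/2·2.03125=0.690625
n=2: y=0.690625, sp=-1, e=sp−y=-1.690625; I=-2.065625, D=e−e_prev=-2.315625; u=5/4·(-1.690625)+1·(-2.065625)+1·(-2.315625)≈-6.494531; next y=1/5·0.690625+1/2·(-6.494531)≈-3.109141
n=3: y≈-3.109141, sp=-1, e=sp−y≈2.109141; I≈0.043516, D=e−e_prev≈3.799766; u=5/4·2.109141+1·0.043516+1·3.799766≈6.479707; next y=1/5·(-3.109141)+1/2·6.479707≈2.618025
n=4: y≈2.618025, sp=-1, e=sp−y≈-3.618025; I≈-3.574510, D=e−e_prev≈-5.727166; u=5/4·(-3.618025)+1·(-3.574510)+1·(-5.727166)≈-13.824208; next y=1/5·2.618025+1/2·(-13.824208)≈-6.388499
n=5: y≈-6.388499, sp=-1, e=sp−y≈5.388499; I≈1.813989, D=e−e_prev≈9.006524; u=5/4·5.388499+1·1.813989+1·9.006524≈17.556136; next y=1/5·(-6.388499)+1/2·17.556136≈7.500368
n=6: y≈7.500368, sp=1, e=sp−y≈-6.500368; I≈-4.686380, D=e−e_prev≈-11.888867; u=5/4·(-6.500368)+1·(-4.686380)+1·(-11.888867)≈-24.700707; next y=1/5·7.500368+1/2·(-24.700707)≈-10.850280
n=7: y≈-10.850280, sp=1, e=sp−y≈11.850280; I≈7.163900, D=e−e_prev≈18.350648; u=5/4·11.850280+1·7.163900+1·18.350648≈40.327399; next y=1/5·(-10.850280)+1/2·40.327399≈17.993643
n=8: y≈17.993643, sp=1, e=sp−y≈-16.993643; I≈-9.829743, D=e−e_prev≈-28.843923; u=5/4·(-16.993643)+1·(-9.829743)+1·(-28.843923)≈-59.915720; next y=1/5·17.993643+1/2·(-59.915720)≈-26.359131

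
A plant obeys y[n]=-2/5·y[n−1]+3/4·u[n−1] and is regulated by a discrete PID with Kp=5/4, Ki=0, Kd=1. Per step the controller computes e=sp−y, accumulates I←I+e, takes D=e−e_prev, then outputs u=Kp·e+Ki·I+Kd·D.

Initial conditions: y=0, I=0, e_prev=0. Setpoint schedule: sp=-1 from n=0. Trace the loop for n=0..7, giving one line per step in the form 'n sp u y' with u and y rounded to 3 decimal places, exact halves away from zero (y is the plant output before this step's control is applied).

0 -1 -2.250 0.000
1 -1 2.547 -1.688
2 -1 -8.754 2.585
3 -1 18.434 -7.600
4 -1 -46.797 16.866
5 -1 109.765 -41.844
6 -1 -265.983 99.061
7 -1 635.812 -239.111

(exact arithmetic carried between steps; '≈' marks a value shown rounded to 6 d.p. or computed from one; I and e_prev carry over from the previous line; the table rounds u and y to 3 d.p., halves away from zero)
n=0: y=0, sp=-1, e=sp−y=-1; I=-1, D=e−e_prev=-1; u=5/4·(-1)+0·(-1)+1·(-1)=-2.25; next y=-2/5·0+3/4·(-2.25)=-1.6875
n=1: y=-1.6875, sp=-1, e=sp−y=0.6875; I=-0.3125, D=e−e_prev=1.6875; u=5/4·0.6875+0·(-0.3125)+1·1.6875=2.546875; next y=-2/5·(-1.6875)+3/4·2.546875≈2.585156
n=2: y≈2.585156, sp=-1, e=sp−y≈-3.585156; I≈-3.897656, D=e−e_prev≈-4.272656; u=5/4·(-3.585156)+0·(-3.897656)+1·(-4.272656)≈-8.754102; next y=-2/5·2.585156+3/4·(-8.754102)≈-7.599639
n=3: y≈-7.599639, sp=-1, e=sp−y≈6.599639; I≈2.701982, D=e−e_prev≈10.184795; u=5/4·6.599639+0·2.701982+1·10.184795≈18.434343; next y=-2/5·(-7.599639)+3/4·18.434343≈16.865613
n=4: y≈16.865613, sp=-1, e=sp−y≈-17.865613; I≈-15.163630, D=e−e_prev≈-24.465252; u=5/4·(-17.865613)+0·(-15.163630)+1·(-24.465252)≈-46.797268; next y=-2/5·16.865613+3/4·(-46.797268)≈-41.844196
n=5: y≈-41.844196, sp=-1, e=sp−y≈40.844196; I≈25.680565, D=e−e_prev≈58.709809; u=5/4·40.844196+0·25.680565+1·58.709809≈109.765054; next y=-2/5·(-41.844196)+3/4·109.765054≈99.061469
n=6: y≈99.061469, sp=-1, e=sp−y≈-100.061469; I≈-74.380903, D=e−e_prev≈-140.905665; u=5/4·(-100.061469)+0·(-74.380903)+1·(-140.905665)≈-265.982501; next y=-2/5·99.061469+3/4·(-265.982501)≈-239.111463
n=7: y≈-239.111463, sp=-1, e=sp−y≈238.111463; I≈163.730560, D=e−e_prev≈338.172932; u=5/4·238.111463+0·163.730560+1·338.172932≈635.812261; next y=-2/5·(-239.111463)+3/4·635.812261≈572.503781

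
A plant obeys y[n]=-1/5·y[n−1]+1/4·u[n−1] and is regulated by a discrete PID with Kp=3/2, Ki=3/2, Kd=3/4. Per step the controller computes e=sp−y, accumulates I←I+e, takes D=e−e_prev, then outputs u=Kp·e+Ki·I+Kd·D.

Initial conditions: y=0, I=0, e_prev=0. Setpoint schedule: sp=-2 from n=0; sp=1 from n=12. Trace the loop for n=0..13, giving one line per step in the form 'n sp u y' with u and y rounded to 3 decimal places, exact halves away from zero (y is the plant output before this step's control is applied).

(exact arithmetic carried between steps; '≈' marks a value shown rounded to 6 d.p. or computed from one; I and e_prev carry over from the previous line; the table rounds u and y to 3 d.p., halves away from zero)
n=0: y=0, sp=-2, e=sp−y=-2; I=-2, D=e−e_prev=-2; u=3/2·(-2)+3/2·(-2)+3/4·(-2)=-7.5; next y=-1/5·0+1/4·(-7.5)=-1.875
n=1: y=-1.875, sp=-2, e=sp−y=-0.125; I=-2.125, D=e−e_prev=1.875; u=3/2·(-0.125)+3/2·(-2.125)+3/4·1.875=-1.96875; next y=-1/5·(-1.875)+1/4·(-1.96875)≈-0.117188
n=2: y≈-0.117188, sp=-2, e=sp−y≈-1.882813; I≈-4.007813, D=e−e_prev≈-1.757813; u=3/2·(-1.882813)+3/2·(-4.007813)+3/4·(-1.757813)≈-10.154297; next y=-1/5·(-0.117188)+1/4·(-10.154297)≈-2.515137
n=3: y≈-2.515137, sp=-2, e=sp−y≈0.515137; I≈-3.492676, D=e−e_prev≈2.397949; u=3/2·0.515137+3/2·(-3.492676)+3/4·2.397949≈-2.667847; next y=-1/5·(-2.515137)+1/4·(-2.667847)≈-0.163934
n=4: y≈-0.163934, sp=-2, e=sp−y≈-1.836066; I≈-5.328741, D=e−e_prev≈-2.351202; u=3/2·(-1.836066)+3/2·(-5.328741)+3/4·(-2.351202)≈-12.510612; next y=-1/5·(-0.163934)+1/4·(-12.510612)≈-3.094866
n=5: y≈-3.094866, sp=-2, e=sp−y≈1.094866; I≈-4.233875, D=e−e_prev≈2.930932; u=3/2·1.094866+3/2·(-4.233875)+3/4·2.930932≈-2.510314; next y=-1/5·(-3.094866)+1/4·(-2.510314)≈-0.008605
n=6: y≈-0.008605, sp=-2, e=sp−y≈-1.991395; I≈-6.225270, D=e−e_prev≈-3.086261; u=3/2·(-1.991395)+3/2·(-6.225270)+3/4·(-3.086261)≈-14.639692; next y=-1/5·(-0.008605)+1/4·(-14.639692)≈-3.658202
n=7: y≈-3.658202, sp=-2, e=sp−y≈1.658202; I≈-4.567068, D=e−e_prev≈3.649597; u=3/2·1.658202+3/2·(-4.567068)+3/4·3.649597≈-1.626101; next y=-1/5·(-3.658202)+1/4·(-1.626101)≈0.325115
n=8: y≈0.325115, sp=-2, e=sp−y≈-2.325115; I≈-6.892183, D=e−e_prev≈-3.983317; u=3/2·(-2.325115)+3/2·(-6.892183)+3/4·(-3.983317)≈-16.813435; next y=-1/5·0.325115+1/4·(-16.813435)≈-4.268382
n=9: y≈-4.268382, sp=-2, e=sp−y≈2.268382; I≈-4.623801, D=e−e_prev≈4.593497; u=3/2·2.268382+3/2·(-4.623801)+3/4·4.593497≈-0.088007; next y=-1/5·(-4.268382)+1/4·(-0.088007)≈0.831675
n=10: y≈0.831675, sp=-2, e=sp−y≈-2.831675; I≈-7.455476, D=e−e_prev≈-5.100056; u=3/2·(-2.831675)+3/2·(-7.455476)+3/4·(-5.100056)≈-19.255768; next y=-1/5·0.831675+1/4·(-19.255768)≈-4.980277
n=11: y≈-4.980277, sp=-2, e=sp−y≈2.980277; I≈-4.475199, D=e−e_prev≈5.811952; u=3/2·2.980277+3/2·(-4.475199)+3/4·5.811952≈2.116581; next y=-1/5·(-4.980277)+1/4·2.116581≈1.525201
n=12: y≈1.525201, sp=1, e=sp−y≈-0.525201; I≈-5.000400, D=e−e_prev≈-3.505478; u=3/2·(-0.525201)+3/2·(-5.000400)+3/4·(-3.505478)≈-10.917509; next y=-1/5·1.525201+1/4·(-10.917509)≈-3.034417
n=13: y≈-3.034417, sp=1, e=sp−y≈4.034417; I≈-0.965982, D=e−e_prev≈4.559618; u=3/2·4.034417+3/2·(-0.965982)+3/4·4.559618≈8.022366; next y=-1/5·(-3.034417)+1/4·8.022366≈2.612475

0 -2 -7.500 0.000
1 -2 -1.969 -1.875
2 -2 -10.154 -0.117
3 -2 -2.668 -2.515
4 -2 -12.511 -0.164
5 -2 -2.510 -3.095
6 -2 -14.640 -0.009
7 -2 -1.626 -3.658
8 -2 -16.813 0.325
9 -2 -0.088 -4.268
10 -2 -19.256 0.832
11 -2 2.117 -4.980
12 1 -10.918 1.525
13 1 8.022 -3.034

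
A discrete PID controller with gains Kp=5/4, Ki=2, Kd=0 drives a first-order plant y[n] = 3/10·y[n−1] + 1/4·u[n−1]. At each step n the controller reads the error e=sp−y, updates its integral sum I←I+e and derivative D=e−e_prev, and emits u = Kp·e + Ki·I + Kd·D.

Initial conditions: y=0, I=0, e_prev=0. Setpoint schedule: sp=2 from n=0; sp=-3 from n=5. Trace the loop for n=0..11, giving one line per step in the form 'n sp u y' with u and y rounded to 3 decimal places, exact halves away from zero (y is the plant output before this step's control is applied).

(exact arithmetic carried between steps; '≈' marks a value shown rounded to 6 d.p. or computed from one; I and e_prev carry over from the previous line; the table rounds u and y to 3 d.p., halves away from zero)
n=0: y=0, sp=2, e=sp−y=2; I=2, D=e−e_prev=2; u=5/4·2+2·2+0·2=6.5; next y=3/10·0+1/4·6.5=1.625
n=1: y=1.625, sp=2, e=sp−y=0.375; I=2.375, D=e−e_prev=-1.625; u=5/4·0.375+2·2.375+0·(-1.625)=5.21875; next y=3/10·1.625+1/4·5.21875≈1.792188
n=2: y≈1.792188, sp=2, e=sp−y≈0.207813; I≈2.582813, D=e−e_prev≈-0.167188; u=5/4·0.207813+2·2.582813+0·(-0.167188)≈5.425391; next y=3/10·1.792188+1/4·5.425391≈1.894004
n=3: y≈1.894004, sp=2, e=sp−y≈0.105996; I≈2.688809, D=e−e_prev≈-0.101816; u=5/4·0.105996+2·2.688809+0·(-0.101816)≈5.510112; next y=3/10·1.894004+1/4·5.510112≈1.945729
n=4: y≈1.945729, sp=2, e=sp−y≈0.054271; I≈2.743079, D=e−e_prev≈-0.051725; u=5/4·0.054271+2·2.743079+0·(-0.051725)≈5.553997; next y=3/10·1.945729+1/4·5.553997≈1.972218
n=5: y≈1.972218, sp=-3, e=sp−y≈-4.972218; I≈-2.229139, D=e−e_prev≈-5.026489; u=5/4·(-4.972218)+2·(-2.229139)+0·(-5.026489)≈-10.673550; next y=3/10·1.972218+1/4·(-10.673550)≈-2.076722
n=6: y≈-2.076722, sp=-3, e=sp−y≈-0.923278; I≈-3.152417, D=e−e_prev≈4.048940; u=5/4·(-0.923278)+2·(-3.152417)+0·4.048940≈-7.458931; next y=3/10·(-2.076722)+1/4·(-7.458931)≈-2.487749
n=7: y≈-2.487749, sp=-3, e=sp−y≈-0.512251; I≈-3.664667, D=e−e_prev≈0.411027; u=5/4·(-0.512251)+2·(-3.664667)+0·0.411027≈-7.969648; next y=3/10·(-2.487749)+1/4·(-7.969648)≈-2.738737
n=8: y≈-2.738737, sp=-3, e=sp−y≈-0.261263; I≈-3.925931, D=e−e_prev≈0.250988; u=5/4·(-0.261263)+2·(-3.925931)+0·0.250988≈-8.178440; next y=3/10·(-2.738737)+1/4·(-8.178440)≈-2.866231
n=9: y≈-2.866231, sp=-3, e=sp−y≈-0.133769; I≈-4.059699, D=e−e_prev≈0.127494; u=5/4·(-0.133769)+2·(-4.059699)+0·0.127494≈-8.286610; next y=3/10·(-2.866231)+1/4·(-8.286610)≈-2.931522
n=10: y≈-2.931522, sp=-3, e=sp−y≈-0.068478; I≈-4.128178, D=e−e_prev≈0.065291; u=5/4·(-0.068478)+2·(-4.128178)+0·0.065291≈-8.341953; next y=3/10·(-2.931522)+1/4·(-8.341953)≈-2.964945
n=11: y≈-2.964945, sp=-3, e=sp−y≈-0.035055; I≈-4.163233, D=e−e_prev≈0.033423; u=5/4·(-0.035055)+2·(-4.163233)+0·0.033423≈-8.370285; next y=3/10·(-2.964945)+1/4·(-8.370285)≈-2.982055

0 2 6.500 0.000
1 2 5.219 1.625
2 2 5.425 1.792
3 2 5.510 1.894
4 2 5.554 1.946
5 -3 -10.674 1.972
6 -3 -7.459 -2.077
7 -3 -7.970 -2.488
8 -3 -8.178 -2.739
9 -3 -8.287 -2.866
10 -3 -8.342 -2.932
11 -3 -8.370 -2.965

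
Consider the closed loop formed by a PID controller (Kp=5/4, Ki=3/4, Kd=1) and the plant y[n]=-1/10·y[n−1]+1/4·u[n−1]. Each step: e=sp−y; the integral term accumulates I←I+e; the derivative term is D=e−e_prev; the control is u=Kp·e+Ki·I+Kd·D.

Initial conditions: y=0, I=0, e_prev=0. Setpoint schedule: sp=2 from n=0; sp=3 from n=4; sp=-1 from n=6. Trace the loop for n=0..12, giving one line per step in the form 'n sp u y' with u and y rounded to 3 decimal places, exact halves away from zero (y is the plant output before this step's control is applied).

0 2 6.000 0.000
1 2 1.000 1.500
2 2 7.075 0.100
3 2 2.124 1.759
4 3 11.175 0.355
5 3 3.545 2.758
6 -1 0.573 0.611
7 -1 2.802 0.082
8 -1 -0.368 0.692
9 -1 1.534 -0.161
10 -1 -1.632 0.400
11 -1 0.422 -0.448
12 -1 -2.634 0.150

(exact arithmetic carried between steps; '≈' marks a value shown rounded to 6 d.p. or computed from one; I and e_prev carry over from the previous line; the table rounds u and y to 3 d.p., halves away from zero)
n=0: y=0, sp=2, e=sp−y=2; I=2, D=e−e_prev=2; u=5/4·2+3/4·2+1·2=6; next y=-1/10·0+1/4·6=1.5
n=1: y=1.5, sp=2, e=sp−y=0.5; I=2.5, D=e−e_prev=-1.5; u=5/4·0.5+3/4·2.5+1·(-1.5)=1; next y=-1/10·1.5+1/4·1=0.1
n=2: y=0.1, sp=2, e=sp−y=1.9; I=4.4, D=e−e_prev=1.4; u=5/4·1.9+3/4·4.4+1·1.4=7.075; next y=-1/10·0.1+1/4·7.075=1.75875
n=3: y=1.75875, sp=2, e=sp−y=0.24125; I=4.64125, D=e−e_prev=-1.65875; u=5/4·0.24125+3/4·4.64125+1·(-1.65875)=2.12375; next y=-1/10·1.75875+1/4·2.12375≈0.355063
n=4: y≈0.355063, sp=3, e=sp−y≈2.644938; I≈7.286188, D=e−e_prev≈2.403688; u=5/4·2.644938+3/4·7.286188+1·2.403688≈11.1745; next y=-1/10·0.355063+1/4·11.1745≈2.758119
n=5: y≈2.758119, sp=3, e=sp−y≈0.241881; I≈7.528069, D=e−e_prev≈-2.403056; u=5/4·0.241881+3/4·7.528069+1·(-2.403056)≈3.545347; next y=-1/10·2.758119+1/4·3.545347≈0.610525
n=6: y≈0.610525, sp=-1, e=sp−y≈-1.610525; I≈5.917544, D=e−e_prev≈-1.852406; u=5/4·(-1.610525)+3/4·5.917544+1·(-1.852406)≈0.572596; next y=-1/10·0.610525+1/4·0.572596≈0.082096
n=7: y≈0.082096, sp=-1, e=sp−y≈-1.082096; I≈4.835447, D=e−e_prev≈0.528428; u=5/4·(-1.082096)+3/4·4.835447+1·0.528428≈2.802393; next y=-1/10·0.082096+1/4·2.802393≈0.692389
n=8: y≈0.692389, sp=-1, e=sp−y≈-1.692389; I≈3.143059, D=e−e_prev≈-0.610292; u=5/4·(-1.692389)+3/4·3.143059+1·(-0.610292)≈-0.368484; next y=-1/10·0.692389+1/4·(-0.368484)≈-0.161360
n=9: y≈-0.161360, sp=-1, e=sp−y≈-0.838640; I≈2.304419, D=e−e_prev≈0.853749; u=5/4·(-0.838640)+3/4·2.304419+1·0.853749≈1.533762; next y=-1/10·(-0.161360)+1/4·1.533762≈0.399577
n=10: y≈0.399577, sp=-1, e=sp−y≈-1.399577; I≈0.904842, D=e−e_prev≈-0.560936; u=5/4·(-1.399577)+3/4·0.904842+1·(-0.560936)≈-1.631776; next y=-1/10·0.399577+1/4·(-1.631776)≈-0.447902
n=11: y≈-0.447902, sp=-1, e=sp−y≈-0.552098; I≈0.352744, D=e−e_prev≈0.847478; u=5/4·(-0.552098)+3/4·0.352744+1·0.847478≈0.421913; next y=-1/10·(-0.447902)+1/4·0.421913≈0.150268
n=12: y≈0.150268, sp=-1, e=sp−y≈-1.150268; I≈-0.797525, D=e−e_prev≈-0.598170; u=5/4·(-1.150268)+3/4·(-0.797525)+1·(-0.598170)≈-2.634149; next y=-1/10·0.150268+1/4·(-2.634149)≈-0.673564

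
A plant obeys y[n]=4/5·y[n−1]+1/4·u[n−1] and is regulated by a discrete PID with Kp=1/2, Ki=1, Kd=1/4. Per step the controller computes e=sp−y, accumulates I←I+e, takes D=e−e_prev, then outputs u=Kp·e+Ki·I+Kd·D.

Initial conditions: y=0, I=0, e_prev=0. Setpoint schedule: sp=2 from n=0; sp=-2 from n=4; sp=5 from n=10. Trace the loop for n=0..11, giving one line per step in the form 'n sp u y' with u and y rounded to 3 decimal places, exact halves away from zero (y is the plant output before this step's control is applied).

0 2 3.500 0.000
1 2 3.469 0.875
2 2 3.601 1.567
3 2 3.180 2.154
4 -2 -4.465 2.518
5 -2 -5.057 0.898
6 -2 -5.834 -0.546
7 -2 -5.288 -1.895
8 -2 -4.080 -2.838
9 -2 -2.686 -3.290
10 5 10.765 -3.304
11 5 11.449 0.048

(exact arithmetic carried between steps; '≈' marks a value shown rounded to 6 d.p. or computed from one; I and e_prev carry over from the previous line; the table rounds u and y to 3 d.p., halves away from zero)
n=0: y=0, sp=2, e=sp−y=2; I=2, D=e−e_prev=2; u=1/2·2+1·2+1/4·2=3.5; next y=4/5·0+1/4·3.5=0.875
n=1: y=0.875, sp=2, e=sp−y=1.125; I=3.125, D=e−e_prev=-0.875; u=1/2·1.125+1·3.125+1/4·(-0.875)=3.46875; next y=4/5·0.875+1/4·3.46875≈1.567188
n=2: y≈1.567188, sp=2, e=sp−y≈0.432813; I≈3.557813, D=e−e_prev≈-0.692188; u=1/2·0.432813+1·3.557813+1/4·(-0.692188)≈3.601172; next y=4/5·1.567188+1/4·3.601172≈2.154043
n=3: y≈2.154043, sp=2, e=sp−y≈-0.154043; I≈3.403770, D=e−e_prev≈-0.586855; u=1/2·(-0.154043)+1·3.403770+1/4·(-0.586855)≈3.180034; next y=4/5·2.154043+1/4·3.180034≈2.518243
n=4: y≈2.518243, sp=-2, e=sp−y≈-4.518243; I≈-1.114473, D=e−e_prev≈-4.364200; u=1/2·(-4.518243)+1·(-1.114473)+1/4·(-4.364200)≈-4.464645; next y=4/5·2.518243+1/4·(-4.464645)≈0.898433
n=5: y≈0.898433, sp=-2, e=sp−y≈-2.898433; I≈-4.012907, D=e−e_prev≈1.619810; u=1/2·(-2.898433)+1·(-4.012907)+1/4·1.619810≈-5.057171; next y=4/5·0.898433+1/4·(-5.057171)≈-0.545546
n=6: y≈-0.545546, sp=-2, e=sp−y≈-1.454454; I≈-5.467360, D=e−e_prev≈1.443979; u=1/2·(-1.454454)+1·(-5.467360)+1/4·1.443979≈-5.833592; next y=4/5·(-0.545546)+1/4·(-5.833592)≈-1.894835
n=7: y≈-1.894835, sp=-2, e=sp−y≈-0.105165; I≈-5.572525, D=e−e_prev≈1.349289; u=1/2·(-0.105165)+1·(-5.572525)+1/4·1.349289≈-5.287786; next y=4/5·(-1.894835)+1/4·(-5.287786)≈-2.837814
n=8: y≈-2.837814, sp=-2, e=sp−y≈0.837814; I≈-4.734711, D=e−e_prev≈0.942979; u=1/2·0.837814+1·(-4.734711)+1/4·0.942979≈-4.080059; next y=4/5·(-2.837814)+1/4·(-4.080059)≈-3.290266
n=9: y≈-3.290266, sp=-2, e=sp−y≈1.290266; I≈-3.444445, D=e−e_prev≈0.452452; u=1/2·1.290266+1·(-3.444445)+1/4·0.452452≈-2.686199; next y=4/5·(-3.290266)+1/4·(-2.686199)≈-3.303763
n=10: y≈-3.303763, sp=5, e=sp−y≈8.303763; I≈4.859318, D=e−e_prev≈7.013496; u=1/2·8.303763+1·4.859318+1/4·7.013496≈10.764573; next y=4/5·(-3.303763)+1/4·10.764573≈0.048133
n=11: y≈0.048133, sp=5, e=sp−y≈4.951867; I≈9.811185, D=e−e_prev≈-3.351896; u=1/2·4.951867+1·9.811185+1/4·(-3.351896)≈11.449144; next y=4/5·0.048133+1/4·11.449144≈2.900793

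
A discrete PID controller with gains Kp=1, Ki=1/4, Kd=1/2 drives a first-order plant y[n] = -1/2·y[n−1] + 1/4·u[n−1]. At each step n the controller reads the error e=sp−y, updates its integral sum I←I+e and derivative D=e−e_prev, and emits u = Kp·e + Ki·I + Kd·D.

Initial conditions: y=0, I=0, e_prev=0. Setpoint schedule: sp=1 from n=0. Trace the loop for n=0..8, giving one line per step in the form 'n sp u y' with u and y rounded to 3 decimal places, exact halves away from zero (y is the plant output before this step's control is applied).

0 1 1.750 0.000
1 1 0.734 0.438
2 1 1.921 -0.035
3 1 1.011 0.498
4 1 2.267 0.004
5 1 1.287 0.565
6 1 2.596 0.039
7 1 1.541 0.629
8 1 2.907 0.071

(exact arithmetic carried between steps; '≈' marks a value shown rounded to 6 d.p. or computed from one; I and e_prev carry over from the previous line; the table rounds u and y to 3 d.p., halves away from zero)
n=0: y=0, sp=1, e=sp−y=1; I=1, D=e−e_prev=1; u=1·1+1/4·1+1/2·1=1.75; next y=-1/2·0+1/4·1.75=0.4375
n=1: y=0.4375, sp=1, e=sp−y=0.5625; I=1.5625, D=e−e_prev=-0.4375; u=1·0.5625+1/4·1.5625+1/2·(-0.4375)=0.734375; next y=-1/2·0.4375+1/4·0.734375≈-0.035156
n=2: y≈-0.035156, sp=1, e=sp−y≈1.035156; I≈2.597656, D=e−e_prev≈0.472656; u=1·1.035156+1/4·2.597656+1/2·0.472656≈1.920898; next y=-1/2·(-0.035156)+1/4·1.920898≈0.497803
n=3: y≈0.497803, sp=1, e=sp−y≈0.502197; I≈3.099854, D=e−e_prev≈-0.532959; u=1·0.502197+1/4·3.099854+1/2·(-0.532959)≈1.010681; next y=-1/2·0.497803+1/4·1.010681≈0.003769
n=4: y≈0.003769, sp=1, e=sp−y≈0.996231; I≈4.096085, D=e−e_prev≈0.494034; u=1·0.996231+1/4·4.096085+1/2·0.494034≈2.267269; next y=-1/2·0.003769+1/4·2.267269≈0.564933
n=5: y≈0.564933, sp=1, e=sp−y≈0.435067; I≈4.531152, D=e−e_prev≈-0.561164; u=1·0.435067+1/4·4.531152+1/2·(-0.561164)≈1.287273; next y=-1/2·0.564933+1/4·1.287273≈0.039352
n=6: y≈0.039352, sp=1, e=sp−y≈0.960648; I≈5.491800, D=e−e_prev≈0.525581; u=1·0.960648+1/4·5.491800+1/2·0.525581≈2.596389; next y=-1/2·0.039352+1/4·2.596389≈0.629421
n=7: y≈0.629421, sp=1, e=sp−y≈0.370579; I≈5.862379, D=e−e_prev≈-0.590069; u=1·0.370579+1/4·5.862379+1/2·(-0.590069)≈1.541139; next y=-1/2·0.629421+1/4·1.541139≈0.070574
n=8: y≈0.070574, sp=1, e=sp−y≈0.929426; I≈6.791805, D=e−e_prev≈0.558847; u=1·0.929426+1/4·6.791805+1/2·0.558847≈2.906801; next y=-1/2·0.070574+1/4·2.906801≈0.691413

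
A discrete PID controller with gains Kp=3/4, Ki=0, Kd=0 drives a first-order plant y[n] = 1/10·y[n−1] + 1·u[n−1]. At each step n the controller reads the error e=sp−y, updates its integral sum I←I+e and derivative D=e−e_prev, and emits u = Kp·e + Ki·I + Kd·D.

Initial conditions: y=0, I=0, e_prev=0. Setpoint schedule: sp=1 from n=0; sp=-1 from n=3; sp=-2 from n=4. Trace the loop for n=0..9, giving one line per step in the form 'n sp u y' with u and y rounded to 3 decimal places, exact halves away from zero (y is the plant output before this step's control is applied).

(exact arithmetic carried between steps; '≈' marks a value shown rounded to 6 d.p. or computed from one; I and e_prev carry over from the previous line; the table rounds u and y to 3 d.p., halves away from zero)
n=0: y=0, sp=1, e=sp−y=1; I=1, D=e−e_prev=1; u=3/4·1+0·1+0·1=0.75; next y=1/10·0+1·0.75=0.75
n=1: y=0.75, sp=1, e=sp−y=0.25; I=1.25, D=e−e_prev=-0.75; u=3/4·0.25+0·1.25+0·(-0.75)=0.1875; next y=1/10·0.75+1·0.1875=0.2625
n=2: y=0.2625, sp=1, e=sp−y=0.7375; I=1.9875, D=e−e_prev=0.4875; u=3/4·0.7375+0·1.9875+0·0.4875=0.553125; next y=1/10·0.2625+1·0.553125=0.579375
n=3: y=0.579375, sp=-1, e=sp−y=-1.579375; I=0.408125, D=e−e_prev=-2.316875; u=3/4·(-1.579375)+0·0.408125+0·(-2.316875)≈-1.184531; next y=1/10·0.579375+1·(-1.184531)≈-1.126594
n=4: y≈-1.126594, sp=-2, e=sp−y≈-0.873406; I≈-0.465281, D=e−e_prev≈0.705969; u=3/4·(-0.873406)+0·(-0.465281)+0·0.705969≈-0.655055; next y=1/10·(-1.126594)+1·(-0.655055)≈-0.767714
n=5: y≈-0.767714, sp=-2, e=sp−y≈-1.232286; I≈-1.697567, D=e−e_prev≈-0.358880; u=3/4·(-1.232286)+0·(-1.697567)+0·(-0.358880)≈-0.924214; next y=1/10·(-0.767714)+1·(-0.924214)≈-1.000986
n=6: y≈-1.000986, sp=-2, e=sp−y≈-0.999014; I≈-2.696581, D=e−e_prev≈0.233272; u=3/4·(-0.999014)+0·(-2.696581)+0·0.233272≈-0.749261; next y=1/10·(-1.000986)+1·(-0.749261)≈-0.849359
n=7: y≈-0.849359, sp=-2, e=sp−y≈-1.150641; I≈-3.847222, D=e−e_prev≈-0.151627; u=3/4·(-1.150641)+0·(-3.847222)+0·(-0.151627)≈-0.862981; next y=1/10·(-0.849359)+1·(-0.862981)≈-0.947917
n=8: y≈-0.947917, sp=-2, e=sp−y≈-1.052083; I≈-4.899306, D=e−e_prev≈0.098557; u=3/4·(-1.052083)+0·(-4.899306)+0·0.098557≈-0.789063; next y=1/10·(-0.947917)+1·(-0.789063)≈-0.883854
n=9: y≈-0.883854, sp=-2, e=sp−y≈-1.116146; I≈-6.015451, D=e−e_prev≈-0.064062; u=3/4·(-1.116146)+0·(-6.015451)+0·(-0.064062)≈-0.837109; next y=1/10·(-0.883854)+1·(-0.837109)≈-0.925495

0 1 0.750 0.000
1 1 0.188 0.750
2 1 0.553 0.263
3 -1 -1.185 0.579
4 -2 -0.655 -1.127
5 -2 -0.924 -0.768
6 -2 -0.749 -1.001
7 -2 -0.863 -0.849
8 -2 -0.789 -0.948
9 -2 -0.837 -0.884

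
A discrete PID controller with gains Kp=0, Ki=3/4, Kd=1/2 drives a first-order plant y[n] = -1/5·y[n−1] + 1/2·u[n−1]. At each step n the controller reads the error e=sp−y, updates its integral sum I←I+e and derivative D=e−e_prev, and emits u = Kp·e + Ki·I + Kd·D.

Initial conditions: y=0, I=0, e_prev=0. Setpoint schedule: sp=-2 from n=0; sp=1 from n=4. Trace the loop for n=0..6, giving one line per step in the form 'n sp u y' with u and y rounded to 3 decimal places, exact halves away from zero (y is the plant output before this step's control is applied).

(exact arithmetic carried between steps; '≈' marks a value shown rounded to 6 d.p. or computed from one; I and e_prev carry over from the previous line; the table rounds u and y to 3 d.p., halves away from zero)
n=0: y=0, sp=-2, e=sp−y=-2; I=-2, D=e−e_prev=-2; u=0·(-2)+3/4·(-2)+1/2·(-2)=-2.5; next y=-1/5·0+1/2·(-2.5)=-1.25
n=1: y=-1.25, sp=-2, e=sp−y=-0.75; I=-2.75, D=e−e_prev=1.25; u=0·(-0.75)+3/4·(-2.75)+1/2·1.25=-1.4375; next y=-1/5·(-1.25)+1/2·(-1.4375)=-0.46875
n=2: y=-0.46875, sp=-2, e=sp−y=-1.53125; I=-4.28125, D=e−e_prev=-0.78125; u=0·(-1.53125)+3/4·(-4.28125)+1/2·(-0.78125)≈-3.601563; next y=-1/5·(-0.46875)+1/2·(-3.601563)≈-1.707031
n=3: y≈-1.707031, sp=-2, e=sp−y≈-0.292969; I≈-4.574219, D=e−e_prev≈1.238281; u=0·(-0.292969)+3/4·(-4.574219)+1/2·1.238281≈-2.811523; next y=-1/5·(-1.707031)+1/2·(-2.811523)≈-1.064355
n=4: y≈-1.064355, sp=1, e=sp−y≈2.064355; I≈-2.509863, D=e−e_prev≈2.357324; u=0·2.064355+3/4·(-2.509863)+1/2·2.357324≈-0.703735; next y=-1/5·(-1.064355)+1/2·(-0.703735)≈-0.138997
n=5: y≈-0.138997, sp=1, e=sp−y≈1.138997; I≈-1.370867, D=e−e_prev≈-0.925359; u=0·1.138997+3/4·(-1.370867)+1/2·(-0.925359)≈-1.490829; next y=-1/5·(-0.138997)+1/2·(-1.490829)≈-0.717615
n=6: y≈-0.717615, sp=1, e=sp−y≈1.717615; I≈0.346749, D=e−e_prev≈0.578619; u=0·1.717615+3/4·0.346749+1/2·0.578619≈0.549371; next y=-1/5·(-0.717615)+1/2·0.549371≈0.418209

0 -2 -2.500 0.000
1 -2 -1.438 -1.250
2 -2 -3.602 -0.469
3 -2 -2.812 -1.707
4 1 -0.704 -1.064
5 1 -1.491 -0.139
6 1 0.549 -0.718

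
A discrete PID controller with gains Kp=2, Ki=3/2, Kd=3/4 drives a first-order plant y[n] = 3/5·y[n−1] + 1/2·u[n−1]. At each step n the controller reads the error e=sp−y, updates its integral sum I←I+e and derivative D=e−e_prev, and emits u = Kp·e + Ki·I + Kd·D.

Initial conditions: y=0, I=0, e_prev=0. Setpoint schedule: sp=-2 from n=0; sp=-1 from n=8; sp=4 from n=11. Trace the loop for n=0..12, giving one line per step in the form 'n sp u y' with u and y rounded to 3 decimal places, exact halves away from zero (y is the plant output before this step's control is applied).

0 -2 -8.500 0.000
1 -2 8.063 -4.250
2 -2 -16.108 1.481
3 -2 19.716 -7.165
4 -2 -33.098 5.559
5 -2 44.890 -13.214
6 -2 -70.224 14.517
7 -2 99.703 -26.402
8 -1 -146.886 34.011
9 -1 215.108 -53.037
10 -1 -319.389 75.732
11 4 490.786 -114.255
12 4 -715.226 176.840

(exact arithmetic carried between steps; '≈' marks a value shown rounded to 6 d.p. or computed from one; I and e_prev carry over from the previous line; the table rounds u and y to 3 d.p., halves away from zero)
n=0: y=0, sp=-2, e=sp−y=-2; I=-2, D=e−e_prev=-2; u=2·(-2)+3/2·(-2)+3/4·(-2)=-8.5; next y=3/5·0+1/2·(-8.5)=-4.25
n=1: y=-4.25, sp=-2, e=sp−y=2.25; I=0.25, D=e−e_prev=4.25; u=2·2.25+3/2·0.25+3/4·4.25=8.0625; next y=3/5·(-4.25)+1/2·8.0625=1.48125
n=2: y=1.48125, sp=-2, e=sp−y=-3.48125; I=-3.23125, D=e−e_prev=-5.73125; u=2·(-3.48125)+3/2·(-3.23125)+3/4·(-5.73125)≈-16.107813; next y=3/5·1.48125+1/2·(-16.107813)≈-7.165156
n=3: y≈-7.165156, sp=-2, e=sp−y≈5.165156; I≈1.933906, D=e−e_prev≈8.646406; u=2·5.165156+3/2·1.933906+3/4·8.646406≈19.715977; next y=3/5·(-7.165156)+1/2·19.715977≈5.558895
n=4: y≈5.558895, sp=-2, e=sp−y≈-7.558895; I≈-5.624988, D=e−e_prev≈-12.724051; u=2·(-7.558895)+3/2·(-5.624988)+3/4·(-12.724051)≈-33.098310; next y=3/5·5.558895+1/2·(-33.098310)≈-13.213818
n=5: y≈-13.213818, sp=-2, e=sp−y≈11.213818; I≈5.588830, D=e−e_prev≈18.772713; u=2·11.213818+3/2·5.588830+3/4·18.772713≈44.890415; next y=3/5·(-13.213818)+1/2·44.890415≈14.516917
n=6: y≈14.516917, sp=-2, e=sp−y≈-16.516917; I≈-10.928087, D=e−e_prev≈-27.730735; u=2·(-16.516917)+3/2·(-10.928087)+3/4·(-27.730735)≈-70.224015; next y=3/5·14.516917+1/2·(-70.224015)≈-26.401858
n=7: y≈-26.401858, sp=-2, e=sp−y≈24.401858; I≈13.473771, D=e−e_prev≈40.918774; u=2·24.401858+3/2·13.473771+3/4·40.918774≈99.703452; next y=3/5·(-26.401858)+1/2·99.703452≈34.010611
n=8: y≈34.010611, sp=-1, e=sp−y≈-35.010611; I≈-21.536841, D=e−e_prev≈-59.412469; u=2·(-35.010611)+3/2·(-21.536841)+3/4·(-59.412469)≈-146.885835; next y=3/5·34.010611+1/2·(-146.885835)≈-53.036551
n=9: y≈-53.036551, sp=-1, e=sp−y≈52.036551; I≈30.499710, D=e−e_prev≈87.047162; u=2·52.036551+3/2·30.499710+3/4·87.047162≈215.108039; next y=3/5·(-53.036551)+1/2·215.108039≈75.732089
n=10: y≈75.732089, sp=-1, e=sp−y≈-76.732089; I≈-46.232379, D=e−e_prev≈-128.768640; u=2·(-76.732089)+3/2·(-46.232379)+3/4·(-128.768640)≈-319.389225; next y=3/5·75.732089+1/2·(-319.389225)≈-114.255359
n=11: y≈-114.255359, sp=4, e=sp−y≈118.255359; I≈72.022981, D=e−e_prev≈194.987448; u=2·118.255359+3/2·72.022981+3/4·194.987448≈490.785776; next y=3/5·(-114.255359)+1/2·490.785776≈176.839672
n=12: y≈176.839672, sp=4, e=sp−y≈-172.839672; I≈-100.816692, D=e−e_prev≈-291.095032; u=2·(-172.839672)+3/2·(-100.816692)+3/4·(-291.095032)≈-715.225656; next y=3/5·176.839672+1/2·(-715.225656)≈-251.509025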